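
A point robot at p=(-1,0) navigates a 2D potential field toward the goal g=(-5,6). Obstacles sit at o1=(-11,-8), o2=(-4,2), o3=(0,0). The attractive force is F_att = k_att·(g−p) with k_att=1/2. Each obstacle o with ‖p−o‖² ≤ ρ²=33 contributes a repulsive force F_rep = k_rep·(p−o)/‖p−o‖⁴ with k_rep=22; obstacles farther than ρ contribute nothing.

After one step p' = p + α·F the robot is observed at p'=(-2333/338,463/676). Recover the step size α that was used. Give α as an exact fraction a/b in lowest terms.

α = 1/4

F_att = 1/2·(g−p) = 1/2·(-4,6) = (-2.0000,3.0000)
o1: d²=164 > ρ²=33 → inactive
o2: d²=13 ≤ ρ²=33; F_rep = 22·(3,-2)/13² = (0.3905,-0.2604)
o3: d²=1 ≤ ρ²=33; F_rep = 22·(-1,0)/1² = (-22.0000,0.0000)
F = F_att + ΣF_rep = (-23.6095,2.7396)
Δp = p'−p = (-5.9024,0.6849); α = Δx/Fx = (-1995/338) / (-3990/169) = 1/4
check: Δy/Fy = (463/676) / (463/169) = 1/4 ✓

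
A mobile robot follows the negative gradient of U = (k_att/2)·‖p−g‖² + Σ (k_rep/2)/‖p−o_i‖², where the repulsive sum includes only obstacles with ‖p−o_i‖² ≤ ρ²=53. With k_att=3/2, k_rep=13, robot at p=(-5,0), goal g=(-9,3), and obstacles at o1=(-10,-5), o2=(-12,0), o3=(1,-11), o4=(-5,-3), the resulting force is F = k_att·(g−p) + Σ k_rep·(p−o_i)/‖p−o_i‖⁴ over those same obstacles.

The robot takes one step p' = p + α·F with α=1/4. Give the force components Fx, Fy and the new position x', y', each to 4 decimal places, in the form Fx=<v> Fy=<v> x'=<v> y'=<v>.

F_att = 3/2·(g−p) = 3/2·(-4,3) = (-6.0000,4.5000)
o1: d²=50 ≤ ρ²=53; F_rep = 13·(5,5)/50² = (0.0260,0.0260)
o2: d²=49 ≤ ρ²=53; F_rep = 13·(7,0)/49² = (0.0379,0.0000)
o3: d²=157 > ρ²=53 → inactive
o4: d²=9 ≤ ρ²=53; F_rep = 13·(0,3)/9² = (0.0000,0.4815)
F = F_att + ΣF_rep = (-5.9361,5.0075)
p' = p + 1/4·F = (-6.4840,1.2519)

Fx=-5.9361 Fy=5.0075 x'=-6.4840 y'=1.2519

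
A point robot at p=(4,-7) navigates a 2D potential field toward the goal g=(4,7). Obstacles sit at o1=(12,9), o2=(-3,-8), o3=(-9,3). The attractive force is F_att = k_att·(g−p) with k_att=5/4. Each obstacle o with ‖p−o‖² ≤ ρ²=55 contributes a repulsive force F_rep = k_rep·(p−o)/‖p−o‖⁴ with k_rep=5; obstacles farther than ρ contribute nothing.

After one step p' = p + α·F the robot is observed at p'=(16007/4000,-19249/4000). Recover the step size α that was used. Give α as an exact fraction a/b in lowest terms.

F_att = 5/4·(g−p) = 5/4·(0,14) = (0.0000,17.5000)
o1: d²=320 > ρ²=55 → inactive
o2: d²=50 ≤ ρ²=55; F_rep = 5·(7,1)/50² = (0.0140,0.0020)
o3: d²=269 > ρ²=55 → inactive
F = F_att + ΣF_rep = (0.0140,17.5020)
Δp = p'−p = (0.0018,2.1877); α = Δx/Fx = (7/4000) / (7/500) = 1/8
check: Δy/Fy = (8751/4000) / (8751/500) = 1/8 ✓

α = 1/8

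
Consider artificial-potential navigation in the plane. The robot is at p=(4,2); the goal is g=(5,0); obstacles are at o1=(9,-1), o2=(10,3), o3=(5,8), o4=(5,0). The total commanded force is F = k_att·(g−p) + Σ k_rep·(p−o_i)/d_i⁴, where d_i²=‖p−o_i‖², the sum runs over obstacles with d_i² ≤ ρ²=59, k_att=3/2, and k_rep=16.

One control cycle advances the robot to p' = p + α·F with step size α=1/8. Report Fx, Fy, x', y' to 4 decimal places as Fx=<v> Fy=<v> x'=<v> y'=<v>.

F_att = 3/2·(g−p) = 3/2·(1,-2) = (1.5000,-3.0000)
o1: d²=34 ≤ ρ²=59; F_rep = 16·(-5,3)/34² = (-0.0692,0.0415)
o2: d²=37 ≤ ρ²=59; F_rep = 16·(-6,-1)/37² = (-0.0701,-0.0117)
o3: d²=37 ≤ ρ²=59; F_rep = 16·(-1,-6)/37² = (-0.0117,-0.0701)
o4: d²=5 ≤ ρ²=59; F_rep = 16·(-1,2)/5² = (-0.6400,1.2800)
F = F_att + ΣF_rep = (0.7090,-1.7603)
p' = p + 1/8·F = (4.0886,1.7800)

Fx=0.7090 Fy=-1.7603 x'=4.0886 y'=1.7800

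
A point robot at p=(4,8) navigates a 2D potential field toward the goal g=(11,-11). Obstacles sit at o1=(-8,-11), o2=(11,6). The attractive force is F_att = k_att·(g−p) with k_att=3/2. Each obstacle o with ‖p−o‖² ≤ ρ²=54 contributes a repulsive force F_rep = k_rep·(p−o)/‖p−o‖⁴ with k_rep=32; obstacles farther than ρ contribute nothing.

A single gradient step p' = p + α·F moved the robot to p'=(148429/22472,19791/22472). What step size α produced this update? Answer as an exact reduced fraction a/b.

α = 1/4

F_att = 3/2·(g−p) = 3/2·(7,-19) = (10.5000,-28.5000)
o1: d²=505 > ρ²=54 → inactive
o2: d²=53 ≤ ρ²=54; F_rep = 32·(-7,2)/53² = (-0.0797,0.0228)
F = F_att + ΣF_rep = (10.4203,-28.4772)
Δp = p'−p = (2.6051,-7.1193); α = Δx/Fx = (58541/22472) / (58541/5618) = 1/4
check: Δy/Fy = (-159985/22472) / (-159985/5618) = 1/4 ✓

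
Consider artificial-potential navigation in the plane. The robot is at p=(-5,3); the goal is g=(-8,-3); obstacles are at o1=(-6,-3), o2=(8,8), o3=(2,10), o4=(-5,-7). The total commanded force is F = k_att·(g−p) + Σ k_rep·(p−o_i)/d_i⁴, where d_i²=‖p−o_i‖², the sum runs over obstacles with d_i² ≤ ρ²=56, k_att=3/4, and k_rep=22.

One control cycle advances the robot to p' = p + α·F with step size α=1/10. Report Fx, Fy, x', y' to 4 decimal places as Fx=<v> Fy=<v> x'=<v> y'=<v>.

Fx=-2.2339 Fy=-4.4036 x'=-5.2234 y'=2.5596

F_att = 3/4·(g−p) = 3/4·(-3,-6) = (-2.2500,-4.5000)
o1: d²=37 ≤ ρ²=56; F_rep = 22·(1,6)/37² = (0.0161,0.0964)
o2: d²=194 > ρ²=56 → inactive
o3: d²=98 > ρ²=56 → inactive
o4: d²=100 > ρ²=56 → inactive
F = F_att + ΣF_rep = (-2.2339,-4.4036)
p' = p + 1/10·F = (-5.2234,2.5596)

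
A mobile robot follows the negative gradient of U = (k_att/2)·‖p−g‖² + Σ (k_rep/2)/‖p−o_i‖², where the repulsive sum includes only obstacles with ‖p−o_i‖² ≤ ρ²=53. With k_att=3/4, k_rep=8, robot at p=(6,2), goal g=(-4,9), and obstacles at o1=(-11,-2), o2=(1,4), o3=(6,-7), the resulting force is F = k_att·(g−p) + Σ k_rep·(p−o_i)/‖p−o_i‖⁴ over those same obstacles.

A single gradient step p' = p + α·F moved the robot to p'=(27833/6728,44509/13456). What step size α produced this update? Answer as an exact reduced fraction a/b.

F_att = 3/4·(g−p) = 3/4·(-10,7) = (-7.5000,5.2500)
o1: d²=305 > ρ²=53 → inactive
o2: d²=29 ≤ ρ²=53; F_rep = 8·(5,-2)/29² = (0.0476,-0.0190)
o3: d²=81 > ρ²=53 → inactive
F = F_att + ΣF_rep = (-7.4524,5.2310)
Δp = p'−p = (-1.8631,1.3077); α = Δx/Fx = (-12535/6728) / (-12535/1682) = 1/4
check: Δy/Fy = (17597/13456) / (17597/3364) = 1/4 ✓

α = 1/4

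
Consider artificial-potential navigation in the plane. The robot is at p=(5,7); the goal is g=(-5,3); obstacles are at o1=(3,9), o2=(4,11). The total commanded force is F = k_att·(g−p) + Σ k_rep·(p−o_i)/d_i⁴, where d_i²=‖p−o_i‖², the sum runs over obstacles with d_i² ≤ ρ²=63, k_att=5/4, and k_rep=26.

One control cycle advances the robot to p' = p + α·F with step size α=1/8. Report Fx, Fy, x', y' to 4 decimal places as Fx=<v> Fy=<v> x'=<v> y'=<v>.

F_att = 5/4·(g−p) = 5/4·(-10,-4) = (-12.5000,-5.0000)
o1: d²=8 ≤ ρ²=63; F_rep = 26·(2,-2)/8² = (0.8125,-0.8125)
o2: d²=17 ≤ ρ²=63; F_rep = 26·(1,-4)/17² = (0.0900,-0.3599)
F = F_att + ΣF_rep = (-11.5975,-6.1724)
p' = p + 1/8·F = (3.5503,6.2285)

Fx=-11.5975 Fy=-6.1724 x'=3.5503 y'=6.2285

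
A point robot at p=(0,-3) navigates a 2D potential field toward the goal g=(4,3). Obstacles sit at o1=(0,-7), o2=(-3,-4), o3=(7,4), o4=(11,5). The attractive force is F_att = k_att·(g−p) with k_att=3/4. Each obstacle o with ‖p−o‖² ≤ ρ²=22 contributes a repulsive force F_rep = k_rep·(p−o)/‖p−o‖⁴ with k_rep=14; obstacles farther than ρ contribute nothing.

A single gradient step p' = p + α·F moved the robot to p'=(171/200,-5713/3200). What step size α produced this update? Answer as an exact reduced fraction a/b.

F_att = 3/4·(g−p) = 3/4·(4,6) = (3.0000,4.5000)
o1: d²=16 ≤ ρ²=22; F_rep = 14·(0,4)/16² = (0.0000,0.2188)
o2: d²=10 ≤ ρ²=22; F_rep = 14·(3,1)/10² = (0.4200,0.1400)
o3: d²=98 > ρ²=22 → inactive
o4: d²=185 > ρ²=22 → inactive
F = F_att + ΣF_rep = (3.4200,4.8587)
Δp = p'−p = (0.8550,1.2147); α = Δx/Fx = (171/200) / (171/50) = 1/4
check: Δy/Fy = (3887/3200) / (3887/800) = 1/4 ✓

α = 1/4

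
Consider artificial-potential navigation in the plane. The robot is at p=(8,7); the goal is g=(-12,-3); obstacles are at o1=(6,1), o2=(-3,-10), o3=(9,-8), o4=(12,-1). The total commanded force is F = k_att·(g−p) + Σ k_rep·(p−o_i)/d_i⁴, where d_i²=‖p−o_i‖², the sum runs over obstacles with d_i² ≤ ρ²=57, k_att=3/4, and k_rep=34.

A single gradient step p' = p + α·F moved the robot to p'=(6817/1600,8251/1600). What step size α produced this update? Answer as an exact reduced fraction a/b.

α = 1/4

F_att = 3/4·(g−p) = 3/4·(-20,-10) = (-15.0000,-7.5000)
o1: d²=40 ≤ ρ²=57; F_rep = 34·(2,6)/40² = (0.0425,0.1275)
o2: d²=410 > ρ²=57 → inactive
o3: d²=226 > ρ²=57 → inactive
o4: d²=80 > ρ²=57 → inactive
F = F_att + ΣF_rep = (-14.9575,-7.3725)
Δp = p'−p = (-3.7394,-1.8431); α = Δx/Fx = (-5983/1600) / (-5983/400) = 1/4
check: Δy/Fy = (-2949/1600) / (-2949/400) = 1/4 ✓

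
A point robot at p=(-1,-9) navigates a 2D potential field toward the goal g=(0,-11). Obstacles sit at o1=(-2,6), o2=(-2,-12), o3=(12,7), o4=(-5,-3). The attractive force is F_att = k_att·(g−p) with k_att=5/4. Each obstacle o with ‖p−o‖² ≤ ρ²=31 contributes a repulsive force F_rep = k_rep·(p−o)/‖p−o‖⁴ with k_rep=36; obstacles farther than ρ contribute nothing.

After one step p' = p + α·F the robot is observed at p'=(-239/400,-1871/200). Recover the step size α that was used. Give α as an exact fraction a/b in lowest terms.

α = 1/4

F_att = 5/4·(g−p) = 5/4·(1,-2) = (1.2500,-2.5000)
o1: d²=226 > ρ²=31 → inactive
o2: d²=10 ≤ ρ²=31; F_rep = 36·(1,3)/10² = (0.3600,1.0800)
o3: d²=425 > ρ²=31 → inactive
o4: d²=52 > ρ²=31 → inactive
F = F_att + ΣF_rep = (1.6100,-1.4200)
Δp = p'−p = (0.4025,-0.3550); α = Δx/Fx = (161/400) / (161/100) = 1/4
check: Δy/Fy = (-71/200) / (-71/50) = 1/4 ✓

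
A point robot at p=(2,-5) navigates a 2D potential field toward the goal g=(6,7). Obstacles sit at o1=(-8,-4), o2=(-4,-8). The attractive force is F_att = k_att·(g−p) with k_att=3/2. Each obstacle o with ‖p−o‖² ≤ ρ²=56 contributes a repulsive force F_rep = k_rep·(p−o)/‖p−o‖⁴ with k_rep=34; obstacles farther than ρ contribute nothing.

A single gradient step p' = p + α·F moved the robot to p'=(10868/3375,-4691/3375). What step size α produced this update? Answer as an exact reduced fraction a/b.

F_att = 3/2·(g−p) = 3/2·(4,12) = (6.0000,18.0000)
o1: d²=101 > ρ²=56 → inactive
o2: d²=45 ≤ ρ²=56; F_rep = 34·(6,3)/45² = (0.1007,0.0504)
F = F_att + ΣF_rep = (6.1007,18.0504)
Δp = p'−p = (1.2201,3.6101); α = Δx/Fx = (4118/3375) / (4118/675) = 1/5
check: Δy/Fy = (12184/3375) / (12184/675) = 1/5 ✓

α = 1/5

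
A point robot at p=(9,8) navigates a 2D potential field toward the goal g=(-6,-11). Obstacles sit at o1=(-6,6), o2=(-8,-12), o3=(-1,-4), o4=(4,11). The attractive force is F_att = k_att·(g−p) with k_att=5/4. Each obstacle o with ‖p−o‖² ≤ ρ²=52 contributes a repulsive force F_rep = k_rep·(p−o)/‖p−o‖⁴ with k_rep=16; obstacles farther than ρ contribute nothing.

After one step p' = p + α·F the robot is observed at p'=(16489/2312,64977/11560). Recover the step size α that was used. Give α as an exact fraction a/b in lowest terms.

α = 1/10

F_att = 5/4·(g−p) = 5/4·(-15,-19) = (-18.7500,-23.7500)
o1: d²=229 > ρ²=52 → inactive
o2: d²=689 > ρ²=52 → inactive
o3: d²=244 > ρ²=52 → inactive
o4: d²=34 ≤ ρ²=52; F_rep = 16·(5,-3)/34² = (0.0692,-0.0415)
F = F_att + ΣF_rep = (-18.6808,-23.7915)
Δp = p'−p = (-1.8681,-2.3792); α = Δx/Fx = (-4319/2312) / (-21595/1156) = 1/10
check: Δy/Fy = (-27503/11560) / (-27503/1156) = 1/10 ✓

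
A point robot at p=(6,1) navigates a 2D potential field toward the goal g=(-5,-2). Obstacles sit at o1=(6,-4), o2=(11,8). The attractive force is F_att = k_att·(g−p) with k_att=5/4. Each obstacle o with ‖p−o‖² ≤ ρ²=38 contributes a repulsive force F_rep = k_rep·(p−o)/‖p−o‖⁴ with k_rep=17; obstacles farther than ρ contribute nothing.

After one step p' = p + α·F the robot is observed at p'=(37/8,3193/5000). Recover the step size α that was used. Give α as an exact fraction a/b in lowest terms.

α = 1/10

F_att = 5/4·(g−p) = 5/4·(-11,-3) = (-13.7500,-3.7500)
o1: d²=25 ≤ ρ²=38; F_rep = 17·(0,5)/25² = (0.0000,0.1360)
o2: d²=74 > ρ²=38 → inactive
F = F_att + ΣF_rep = (-13.7500,-3.6140)
Δp = p'−p = (-1.3750,-0.3614); α = Δx/Fx = (-11/8) / (-55/4) = 1/10
check: Δy/Fy = (-1807/5000) / (-1807/500) = 1/10 ✓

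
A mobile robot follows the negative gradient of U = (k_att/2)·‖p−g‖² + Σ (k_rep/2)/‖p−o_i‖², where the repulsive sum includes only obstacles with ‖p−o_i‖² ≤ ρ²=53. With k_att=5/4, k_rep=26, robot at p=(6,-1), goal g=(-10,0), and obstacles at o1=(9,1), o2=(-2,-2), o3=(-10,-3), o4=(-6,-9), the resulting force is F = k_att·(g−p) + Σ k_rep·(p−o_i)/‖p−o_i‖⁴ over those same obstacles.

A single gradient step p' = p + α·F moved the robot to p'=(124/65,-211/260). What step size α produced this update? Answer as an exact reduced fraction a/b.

α = 1/5

F_att = 5/4·(g−p) = 5/4·(-16,1) = (-20.0000,1.2500)
o1: d²=13 ≤ ρ²=53; F_rep = 26·(-3,-2)/13² = (-0.4615,-0.3077)
o2: d²=65 > ρ²=53 → inactive
o3: d²=260 > ρ²=53 → inactive
o4: d²=208 > ρ²=53 → inactive
F = F_att + ΣF_rep = (-20.4615,0.9423)
Δp = p'−p = (-4.0923,0.1885); α = Δx/Fx = (-266/65) / (-266/13) = 1/5
check: Δy/Fy = (49/260) / (49/52) = 1/5 ✓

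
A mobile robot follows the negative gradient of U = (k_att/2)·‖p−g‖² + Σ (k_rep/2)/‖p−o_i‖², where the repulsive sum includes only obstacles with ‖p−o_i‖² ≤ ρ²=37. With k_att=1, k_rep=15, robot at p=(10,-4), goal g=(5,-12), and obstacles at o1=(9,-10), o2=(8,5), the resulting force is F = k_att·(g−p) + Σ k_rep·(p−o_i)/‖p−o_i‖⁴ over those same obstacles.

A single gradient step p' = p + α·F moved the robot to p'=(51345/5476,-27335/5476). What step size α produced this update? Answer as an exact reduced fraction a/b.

α = 1/8

F_att = 1·(g−p) = 1·(-5,-8) = (-5.0000,-8.0000)
o1: d²=37 ≤ ρ²=37; F_rep = 15·(1,6)/37² = (0.0110,0.0657)
o2: d²=85 > ρ²=37 → inactive
F = F_att + ΣF_rep = (-4.9890,-7.9343)
Δp = p'−p = (-0.6236,-0.9918); α = Δx/Fx = (-3415/5476) / (-6830/1369) = 1/8
check: Δy/Fy = (-5431/5476) / (-10862/1369) = 1/8 ✓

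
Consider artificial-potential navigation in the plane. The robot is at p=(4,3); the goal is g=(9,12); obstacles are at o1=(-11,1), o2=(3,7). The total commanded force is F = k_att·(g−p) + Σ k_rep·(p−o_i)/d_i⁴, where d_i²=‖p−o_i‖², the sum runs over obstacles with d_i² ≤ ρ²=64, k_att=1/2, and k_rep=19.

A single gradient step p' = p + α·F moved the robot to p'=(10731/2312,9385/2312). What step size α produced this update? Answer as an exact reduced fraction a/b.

F_att = 1/2·(g−p) = 1/2·(5,9) = (2.5000,4.5000)
o1: d²=229 > ρ²=64 → inactive
o2: d²=17 ≤ ρ²=64; F_rep = 19·(1,-4)/17² = (0.0657,-0.2630)
F = F_att + ΣF_rep = (2.5657,4.2370)
Δp = p'−p = (0.6414,1.0593); α = Δx/Fx = (1483/2312) / (1483/578) = 1/4
check: Δy/Fy = (2449/2312) / (2449/578) = 1/4 ✓

α = 1/4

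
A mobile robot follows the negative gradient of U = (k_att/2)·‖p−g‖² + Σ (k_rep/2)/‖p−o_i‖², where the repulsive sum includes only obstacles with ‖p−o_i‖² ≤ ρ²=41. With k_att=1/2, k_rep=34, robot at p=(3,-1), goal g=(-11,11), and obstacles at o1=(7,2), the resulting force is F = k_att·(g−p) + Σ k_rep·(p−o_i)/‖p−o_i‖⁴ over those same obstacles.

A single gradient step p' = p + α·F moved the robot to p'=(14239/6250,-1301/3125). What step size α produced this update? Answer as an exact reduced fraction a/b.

α = 1/10

F_att = 1/2·(g−p) = 1/2·(-14,12) = (-7.0000,6.0000)
o1: d²=25 ≤ ρ²=41; F_rep = 34·(-4,-3)/25² = (-0.2176,-0.1632)
F = F_att + ΣF_rep = (-7.2176,5.8368)
Δp = p'−p = (-0.7218,0.5837); α = Δx/Fx = (-4511/6250) / (-4511/625) = 1/10
check: Δy/Fy = (1824/3125) / (3648/625) = 1/10 ✓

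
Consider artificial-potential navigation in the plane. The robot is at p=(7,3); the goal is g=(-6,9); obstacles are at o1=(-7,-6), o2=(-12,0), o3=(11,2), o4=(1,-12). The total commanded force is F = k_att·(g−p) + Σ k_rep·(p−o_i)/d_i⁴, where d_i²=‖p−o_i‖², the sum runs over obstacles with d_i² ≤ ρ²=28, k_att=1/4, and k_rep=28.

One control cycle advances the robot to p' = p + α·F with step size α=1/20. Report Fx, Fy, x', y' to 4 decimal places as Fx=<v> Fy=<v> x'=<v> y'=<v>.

F_att = 1/4·(g−p) = 1/4·(-13,6) = (-3.2500,1.5000)
o1: d²=277 > ρ²=28 → inactive
o2: d²=370 > ρ²=28 → inactive
o3: d²=17 ≤ ρ²=28; F_rep = 28·(-4,1)/17² = (-0.3875,0.0969)
o4: d²=261 > ρ²=28 → inactive
F = F_att + ΣF_rep = (-3.6375,1.5969)
p' = p + 1/20·F = (6.8181,3.0798)

Fx=-3.6375 Fy=1.5969 x'=6.8181 y'=3.0798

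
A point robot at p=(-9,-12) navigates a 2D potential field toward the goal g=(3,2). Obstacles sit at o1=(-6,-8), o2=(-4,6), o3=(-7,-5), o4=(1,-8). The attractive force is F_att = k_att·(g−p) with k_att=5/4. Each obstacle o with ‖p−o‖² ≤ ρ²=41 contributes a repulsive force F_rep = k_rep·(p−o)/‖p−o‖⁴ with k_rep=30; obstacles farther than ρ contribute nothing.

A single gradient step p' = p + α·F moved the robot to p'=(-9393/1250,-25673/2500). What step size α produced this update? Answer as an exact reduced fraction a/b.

α = 1/10

F_att = 5/4·(g−p) = 5/4·(12,14) = (15.0000,17.5000)
o1: d²=25 ≤ ρ²=41; F_rep = 30·(-3,-4)/25² = (-0.1440,-0.1920)
o2: d²=349 > ρ²=41 → inactive
o3: d²=53 > ρ²=41 → inactive
o4: d²=116 > ρ²=41 → inactive
F = F_att + ΣF_rep = (14.8560,17.3080)
Δp = p'−p = (1.4856,1.7308); α = Δx/Fx = (1857/1250) / (1857/125) = 1/10
check: Δy/Fy = (4327/2500) / (4327/250) = 1/10 ✓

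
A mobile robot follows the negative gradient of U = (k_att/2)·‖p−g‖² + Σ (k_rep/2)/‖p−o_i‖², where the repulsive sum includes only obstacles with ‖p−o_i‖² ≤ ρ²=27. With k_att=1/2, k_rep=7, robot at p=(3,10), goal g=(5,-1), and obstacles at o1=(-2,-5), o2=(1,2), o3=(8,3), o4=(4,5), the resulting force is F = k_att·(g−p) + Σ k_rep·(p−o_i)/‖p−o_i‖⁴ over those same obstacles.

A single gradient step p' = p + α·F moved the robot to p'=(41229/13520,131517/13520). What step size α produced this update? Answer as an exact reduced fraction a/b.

F_att = 1/2·(g−p) = 1/2·(2,-11) = (1.0000,-5.5000)
o1: d²=250 > ρ²=27 → inactive
o2: d²=68 > ρ²=27 → inactive
o3: d²=74 > ρ²=27 → inactive
o4: d²=26 ≤ ρ²=27; F_rep = 7·(-1,5)/26² = (-0.0104,0.0518)
F = F_att + ΣF_rep = (0.9896,-5.4482)
Δp = p'−p = (0.0495,-0.2724); α = Δx/Fx = (669/13520) / (669/676) = 1/20
check: Δy/Fy = (-3683/13520) / (-3683/676) = 1/20 ✓

α = 1/20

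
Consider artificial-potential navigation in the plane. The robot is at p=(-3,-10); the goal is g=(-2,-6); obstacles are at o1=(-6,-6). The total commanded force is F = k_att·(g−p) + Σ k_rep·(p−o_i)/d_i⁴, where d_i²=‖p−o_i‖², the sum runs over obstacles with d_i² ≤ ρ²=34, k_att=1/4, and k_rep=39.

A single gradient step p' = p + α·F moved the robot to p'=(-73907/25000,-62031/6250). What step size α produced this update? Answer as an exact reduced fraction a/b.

α = 1/10

F_att = 1/4·(g−p) = 1/4·(1,4) = (0.2500,1.0000)
o1: d²=25 ≤ ρ²=34; F_rep = 39·(3,-4)/25² = (0.1872,-0.2496)
F = F_att + ΣF_rep = (0.4372,0.7504)
Δp = p'−p = (0.0437,0.0750); α = Δx/Fx = (1093/25000) / (1093/2500) = 1/10
check: Δy/Fy = (469/6250) / (469/625) = 1/10 ✓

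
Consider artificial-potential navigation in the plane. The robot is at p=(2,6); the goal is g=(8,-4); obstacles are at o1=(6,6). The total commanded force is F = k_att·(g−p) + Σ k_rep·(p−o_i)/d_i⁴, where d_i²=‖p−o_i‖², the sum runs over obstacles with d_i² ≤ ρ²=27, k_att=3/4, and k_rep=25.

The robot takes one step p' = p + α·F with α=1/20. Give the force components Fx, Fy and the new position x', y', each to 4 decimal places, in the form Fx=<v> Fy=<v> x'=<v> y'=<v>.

F_att = 3/4·(g−p) = 3/4·(6,-10) = (4.5000,-7.5000)
o1: d²=16 ≤ ρ²=27; F_rep = 25·(-4,0)/16² = (-0.3906,0.0000)
F = F_att + ΣF_rep = (4.1094,-7.5000)
p' = p + 1/20·F = (2.2055,5.6250)

Fx=4.1094 Fy=-7.5000 x'=2.2055 y'=5.6250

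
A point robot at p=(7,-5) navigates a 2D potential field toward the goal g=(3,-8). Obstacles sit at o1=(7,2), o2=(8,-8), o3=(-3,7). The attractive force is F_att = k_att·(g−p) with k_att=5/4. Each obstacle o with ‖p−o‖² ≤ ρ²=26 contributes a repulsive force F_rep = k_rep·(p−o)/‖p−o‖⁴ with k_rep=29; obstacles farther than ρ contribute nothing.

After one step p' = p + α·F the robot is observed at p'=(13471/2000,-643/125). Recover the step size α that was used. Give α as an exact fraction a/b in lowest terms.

F_att = 5/4·(g−p) = 5/4·(-4,-3) = (-5.0000,-3.7500)
o1: d²=49 > ρ²=26 → inactive
o2: d²=10 ≤ ρ²=26; F_rep = 29·(-1,3)/10² = (-0.2900,0.8700)
o3: d²=244 > ρ²=26 → inactive
F = F_att + ΣF_rep = (-5.2900,-2.8800)
Δp = p'−p = (-0.2645,-0.1440); α = Δx/Fx = (-529/2000) / (-529/100) = 1/20
check: Δy/Fy = (-18/125) / (-72/25) = 1/20 ✓

α = 1/20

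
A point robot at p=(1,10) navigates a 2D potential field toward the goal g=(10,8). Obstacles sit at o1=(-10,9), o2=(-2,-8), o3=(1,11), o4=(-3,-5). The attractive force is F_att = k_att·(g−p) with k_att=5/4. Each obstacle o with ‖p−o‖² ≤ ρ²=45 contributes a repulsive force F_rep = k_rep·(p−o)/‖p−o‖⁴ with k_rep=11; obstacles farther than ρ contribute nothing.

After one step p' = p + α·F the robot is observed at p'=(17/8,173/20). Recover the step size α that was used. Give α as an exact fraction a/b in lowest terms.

F_att = 5/4·(g−p) = 5/4·(9,-2) = (11.2500,-2.5000)
o1: d²=122 > ρ²=45 → inactive
o2: d²=333 > ρ²=45 → inactive
o3: d²=1 ≤ ρ²=45; F_rep = 11·(0,-1)/1² = (0.0000,-11.0000)
o4: d²=241 > ρ²=45 → inactive
F = F_att + ΣF_rep = (11.2500,-13.5000)
Δp = p'−p = (1.1250,-1.3500); α = Δx/Fx = (9/8) / (45/4) = 1/10
check: Δy/Fy = (-27/20) / (-27/2) = 1/10 ✓

α = 1/10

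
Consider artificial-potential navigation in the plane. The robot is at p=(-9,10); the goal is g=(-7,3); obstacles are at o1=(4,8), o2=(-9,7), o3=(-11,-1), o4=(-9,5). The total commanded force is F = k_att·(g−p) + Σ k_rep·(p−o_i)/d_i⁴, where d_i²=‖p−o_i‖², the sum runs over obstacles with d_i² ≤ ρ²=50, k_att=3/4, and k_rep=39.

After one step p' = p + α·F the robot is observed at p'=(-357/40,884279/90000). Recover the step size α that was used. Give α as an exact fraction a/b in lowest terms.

α = 1/20

F_att = 3/4·(g−p) = 3/4·(2,-7) = (1.5000,-5.2500)
o1: d²=173 > ρ²=50 → inactive
o2: d²=9 ≤ ρ²=50; F_rep = 39·(0,3)/9² = (0.0000,1.4444)
o3: d²=125 > ρ²=50 → inactive
o4: d²=25 ≤ ρ²=50; F_rep = 39·(0,5)/25² = (0.0000,0.3120)
F = F_att + ΣF_rep = (1.5000,-3.4936)
Δp = p'−p = (0.0750,-0.1747); α = Δx/Fx = (3/40) / (3/2) = 1/20
check: Δy/Fy = (-15721/90000) / (-15721/4500) = 1/20 ✓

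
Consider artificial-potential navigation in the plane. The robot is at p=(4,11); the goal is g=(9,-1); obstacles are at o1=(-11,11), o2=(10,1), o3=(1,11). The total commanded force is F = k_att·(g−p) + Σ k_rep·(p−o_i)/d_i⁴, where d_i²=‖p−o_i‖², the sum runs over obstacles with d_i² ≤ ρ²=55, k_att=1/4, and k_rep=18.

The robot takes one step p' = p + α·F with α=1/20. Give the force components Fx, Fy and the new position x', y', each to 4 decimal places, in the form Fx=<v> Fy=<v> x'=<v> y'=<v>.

Fx=1.9167 Fy=-3.0000 x'=4.0958 y'=10.8500

F_att = 1/4·(g−p) = 1/4·(5,-12) = (1.2500,-3.0000)
o1: d²=225 > ρ²=55 → inactive
o2: d²=136 > ρ²=55 → inactive
o3: d²=9 ≤ ρ²=55; F_rep = 18·(3,0)/9² = (0.6667,0.0000)
F = F_att + ΣF_rep = (1.9167,-3.0000)
p' = p + 1/20·F = (4.0958,10.8500)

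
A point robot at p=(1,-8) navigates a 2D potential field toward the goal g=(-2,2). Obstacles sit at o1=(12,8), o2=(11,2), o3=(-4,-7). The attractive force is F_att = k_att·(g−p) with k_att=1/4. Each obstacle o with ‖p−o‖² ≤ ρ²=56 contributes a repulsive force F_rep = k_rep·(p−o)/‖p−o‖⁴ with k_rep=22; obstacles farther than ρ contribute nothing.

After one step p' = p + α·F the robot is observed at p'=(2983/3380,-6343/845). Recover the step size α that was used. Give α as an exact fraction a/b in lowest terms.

α = 1/5

F_att = 1/4·(g−p) = 1/4·(-3,10) = (-0.7500,2.5000)
o1: d²=377 > ρ²=56 → inactive
o2: d²=200 > ρ²=56 → inactive
o3: d²=26 ≤ ρ²=56; F_rep = 22·(5,-1)/26² = (0.1627,-0.0325)
F = F_att + ΣF_rep = (-0.5873,2.4675)
Δp = p'−p = (-0.1175,0.4935); α = Δx/Fx = (-397/3380) / (-397/676) = 1/5
check: Δy/Fy = (417/845) / (417/169) = 1/5 ✓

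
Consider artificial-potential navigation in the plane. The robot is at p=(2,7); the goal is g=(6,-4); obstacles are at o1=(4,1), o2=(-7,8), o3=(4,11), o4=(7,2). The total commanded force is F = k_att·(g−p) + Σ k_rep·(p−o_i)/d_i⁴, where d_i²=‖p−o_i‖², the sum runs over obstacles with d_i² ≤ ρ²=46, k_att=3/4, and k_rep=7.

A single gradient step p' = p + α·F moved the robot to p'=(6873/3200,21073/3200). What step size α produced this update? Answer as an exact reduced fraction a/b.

F_att = 3/4·(g−p) = 3/4·(4,-11) = (3.0000,-8.2500)
o1: d²=40 ≤ ρ²=46; F_rep = 7·(-2,6)/40² = (-0.0088,0.0262)
o2: d²=82 > ρ²=46 → inactive
o3: d²=20 ≤ ρ²=46; F_rep = 7·(-2,-4)/20² = (-0.0350,-0.0700)
o4: d²=50 > ρ²=46 → inactive
F = F_att + ΣF_rep = (2.9562,-8.2937)
Δp = p'−p = (0.1478,-0.4147); α = Δx/Fx = (473/3200) / (473/160) = 1/20
check: Δy/Fy = (-1327/3200) / (-1327/160) = 1/20 ✓

α = 1/20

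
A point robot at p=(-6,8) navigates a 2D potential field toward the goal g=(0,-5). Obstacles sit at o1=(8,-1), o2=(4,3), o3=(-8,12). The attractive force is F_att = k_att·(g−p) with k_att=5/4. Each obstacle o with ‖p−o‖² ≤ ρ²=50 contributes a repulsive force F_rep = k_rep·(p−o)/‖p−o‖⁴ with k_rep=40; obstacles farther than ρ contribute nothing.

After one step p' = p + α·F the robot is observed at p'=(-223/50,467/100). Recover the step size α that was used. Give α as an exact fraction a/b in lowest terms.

F_att = 5/4·(g−p) = 5/4·(6,-13) = (7.5000,-16.2500)
o1: d²=277 > ρ²=50 → inactive
o2: d²=125 > ρ²=50 → inactive
o3: d²=20 ≤ ρ²=50; F_rep = 40·(2,-4)/20² = (0.2000,-0.4000)
F = F_att + ΣF_rep = (7.7000,-16.6500)
Δp = p'−p = (1.5400,-3.3300); α = Δx/Fx = (77/50) / (77/10) = 1/5
check: Δy/Fy = (-333/100) / (-333/20) = 1/5 ✓

α = 1/5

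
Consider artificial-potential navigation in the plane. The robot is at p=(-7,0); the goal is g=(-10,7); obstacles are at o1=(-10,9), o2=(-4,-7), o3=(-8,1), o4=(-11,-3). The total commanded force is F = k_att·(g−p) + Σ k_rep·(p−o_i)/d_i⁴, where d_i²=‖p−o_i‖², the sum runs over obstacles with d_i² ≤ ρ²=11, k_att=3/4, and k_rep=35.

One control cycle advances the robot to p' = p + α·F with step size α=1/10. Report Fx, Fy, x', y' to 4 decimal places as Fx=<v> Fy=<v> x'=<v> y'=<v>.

F_att = 3/4·(g−p) = 3/4·(-3,7) = (-2.2500,5.2500)
o1: d²=90 > ρ²=11 → inactive
o2: d²=58 > ρ²=11 → inactive
o3: d²=2 ≤ ρ²=11; F_rep = 35·(1,-1)/2² = (8.7500,-8.7500)
o4: d²=25 > ρ²=11 → inactive
F = F_att + ΣF_rep = (6.5000,-3.5000)
p' = p + 1/10·F = (-6.3500,-0.3500)

Fx=6.5000 Fy=-3.5000 x'=-6.3500 y'=-0.3500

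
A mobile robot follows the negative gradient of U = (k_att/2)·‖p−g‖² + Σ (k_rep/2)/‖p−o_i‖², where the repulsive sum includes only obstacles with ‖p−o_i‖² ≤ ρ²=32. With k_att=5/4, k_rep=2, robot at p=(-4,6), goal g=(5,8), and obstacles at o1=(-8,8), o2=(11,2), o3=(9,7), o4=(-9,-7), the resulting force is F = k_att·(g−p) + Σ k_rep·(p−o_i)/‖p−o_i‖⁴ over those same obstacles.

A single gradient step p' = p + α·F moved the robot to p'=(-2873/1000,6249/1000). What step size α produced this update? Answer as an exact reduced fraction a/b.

α = 1/10

F_att = 5/4·(g−p) = 5/4·(9,2) = (11.2500,2.5000)
o1: d²=20 ≤ ρ²=32; F_rep = 2·(4,-2)/20² = (0.0200,-0.0100)
o2: d²=241 > ρ²=32 → inactive
o3: d²=170 > ρ²=32 → inactive
o4: d²=194 > ρ²=32 → inactive
F = F_att + ΣF_rep = (11.2700,2.4900)
Δp = p'−p = (1.1270,0.2490); α = Δx/Fx = (1127/1000) / (1127/100) = 1/10
check: Δy/Fy = (249/1000) / (249/100) = 1/10 ✓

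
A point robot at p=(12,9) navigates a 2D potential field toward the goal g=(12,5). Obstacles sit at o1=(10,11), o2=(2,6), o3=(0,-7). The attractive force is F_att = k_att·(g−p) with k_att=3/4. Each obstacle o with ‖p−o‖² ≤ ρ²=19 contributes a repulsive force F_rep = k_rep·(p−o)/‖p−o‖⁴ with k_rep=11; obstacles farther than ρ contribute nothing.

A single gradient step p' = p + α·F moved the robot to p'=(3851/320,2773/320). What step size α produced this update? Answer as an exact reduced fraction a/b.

α = 1/10

F_att = 3/4·(g−p) = 3/4·(0,-4) = (0.0000,-3.0000)
o1: d²=8 ≤ ρ²=19; F_rep = 11·(2,-2)/8² = (0.3438,-0.3438)
o2: d²=109 > ρ²=19 → inactive
o3: d²=400 > ρ²=19 → inactive
F = F_att + ΣF_rep = (0.3438,-3.3438)
Δp = p'−p = (0.0344,-0.3344); α = Δx/Fx = (11/320) / (11/32) = 1/10
check: Δy/Fy = (-107/320) / (-107/32) = 1/10 ✓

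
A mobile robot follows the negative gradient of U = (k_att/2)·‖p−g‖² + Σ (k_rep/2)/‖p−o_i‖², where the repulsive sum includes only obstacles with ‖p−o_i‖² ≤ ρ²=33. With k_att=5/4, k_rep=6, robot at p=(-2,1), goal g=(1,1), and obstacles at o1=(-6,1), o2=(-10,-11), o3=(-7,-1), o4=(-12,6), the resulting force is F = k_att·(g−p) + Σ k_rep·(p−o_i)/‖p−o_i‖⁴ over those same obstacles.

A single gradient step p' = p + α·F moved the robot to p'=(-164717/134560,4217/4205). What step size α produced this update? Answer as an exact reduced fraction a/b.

F_att = 5/4·(g−p) = 5/4·(3,0) = (3.7500,0.0000)
o1: d²=16 ≤ ρ²=33; F_rep = 6·(4,0)/16² = (0.0938,0.0000)
o2: d²=208 > ρ²=33 → inactive
o3: d²=29 ≤ ρ²=33; F_rep = 6·(5,2)/29² = (0.0357,0.0143)
o4: d²=125 > ρ²=33 → inactive
F = F_att + ΣF_rep = (3.8794,0.0143)
Δp = p'−p = (0.7759,0.0029); α = Δx/Fx = (104403/134560) / (104403/26912) = 1/5
check: Δy/Fy = (12/4205) / (12/841) = 1/5 ✓

α = 1/5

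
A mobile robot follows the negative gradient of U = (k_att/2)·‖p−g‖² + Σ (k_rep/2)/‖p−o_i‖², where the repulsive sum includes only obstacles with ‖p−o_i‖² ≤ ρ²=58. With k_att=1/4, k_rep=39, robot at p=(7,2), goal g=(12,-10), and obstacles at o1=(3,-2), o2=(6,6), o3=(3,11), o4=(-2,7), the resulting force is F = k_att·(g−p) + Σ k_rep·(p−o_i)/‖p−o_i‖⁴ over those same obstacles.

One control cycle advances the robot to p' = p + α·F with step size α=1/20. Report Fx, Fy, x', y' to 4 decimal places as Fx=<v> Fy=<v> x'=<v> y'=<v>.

Fx=1.5373 Fy=-3.3874 x'=7.0769 y'=1.8306

F_att = 1/4·(g−p) = 1/4·(5,-12) = (1.2500,-3.0000)
o1: d²=32 ≤ ρ²=58; F_rep = 39·(4,4)/32² = (0.1523,0.1523)
o2: d²=17 ≤ ρ²=58; F_rep = 39·(1,-4)/17² = (0.1349,-0.5398)
o3: d²=97 > ρ²=58 → inactive
o4: d²=106 > ρ²=58 → inactive
F = F_att + ΣF_rep = (1.5373,-3.3874)
p' = p + 1/20·F = (7.0769,1.8306)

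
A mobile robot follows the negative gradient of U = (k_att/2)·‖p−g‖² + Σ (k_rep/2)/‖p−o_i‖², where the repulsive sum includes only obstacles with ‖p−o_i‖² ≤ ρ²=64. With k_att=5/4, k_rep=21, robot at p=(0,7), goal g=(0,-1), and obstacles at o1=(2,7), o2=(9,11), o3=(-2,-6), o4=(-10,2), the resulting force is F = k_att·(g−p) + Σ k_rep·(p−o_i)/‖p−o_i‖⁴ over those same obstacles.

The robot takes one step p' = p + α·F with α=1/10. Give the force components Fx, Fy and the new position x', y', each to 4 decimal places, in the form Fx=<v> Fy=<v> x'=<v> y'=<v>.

Fx=-2.6250 Fy=-10.0000 x'=-0.2625 y'=6.0000

F_att = 5/4·(g−p) = 5/4·(0,-8) = (0.0000,-10.0000)
o1: d²=4 ≤ ρ²=64; F_rep = 21·(-2,0)/4² = (-2.6250,0.0000)
o2: d²=97 > ρ²=64 → inactive
o3: d²=173 > ρ²=64 → inactive
o4: d²=125 > ρ²=64 → inactive
F = F_att + ΣF_rep = (-2.6250,-10.0000)
p' = p + 1/10·F = (-0.2625,6.0000)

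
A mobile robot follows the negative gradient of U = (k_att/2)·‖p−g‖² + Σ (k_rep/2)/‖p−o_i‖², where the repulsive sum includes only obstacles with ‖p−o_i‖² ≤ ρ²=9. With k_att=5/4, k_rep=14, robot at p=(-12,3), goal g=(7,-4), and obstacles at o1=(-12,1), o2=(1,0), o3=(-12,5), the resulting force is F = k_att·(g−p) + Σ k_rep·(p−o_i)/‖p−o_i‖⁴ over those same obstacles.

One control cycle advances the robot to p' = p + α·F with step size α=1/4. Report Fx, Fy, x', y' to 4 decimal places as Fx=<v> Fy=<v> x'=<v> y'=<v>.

Fx=23.7500 Fy=-8.7500 x'=-6.0625 y'=0.8125

F_att = 5/4·(g−p) = 5/4·(19,-7) = (23.7500,-8.7500)
o1: d²=4 ≤ ρ²=9; F_rep = 14·(0,2)/4² = (0.0000,1.7500)
o2: d²=178 > ρ²=9 → inactive
o3: d²=4 ≤ ρ²=9; F_rep = 14·(0,-2)/4² = (0.0000,-1.7500)
F = F_att + ΣF_rep = (23.7500,-8.7500)
p' = p + 1/4·F = (-6.0625,0.8125)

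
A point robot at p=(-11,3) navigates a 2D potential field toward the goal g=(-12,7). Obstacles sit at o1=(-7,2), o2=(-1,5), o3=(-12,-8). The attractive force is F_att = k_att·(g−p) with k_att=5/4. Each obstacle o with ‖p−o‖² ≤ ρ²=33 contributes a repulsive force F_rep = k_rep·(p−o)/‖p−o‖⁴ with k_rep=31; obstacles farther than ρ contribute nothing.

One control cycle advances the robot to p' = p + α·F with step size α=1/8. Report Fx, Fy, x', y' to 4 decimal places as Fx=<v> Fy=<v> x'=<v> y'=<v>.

Fx=-1.6791 Fy=5.1073 x'=-11.2099 y'=3.6384

F_att = 5/4·(g−p) = 5/4·(-1,4) = (-1.2500,5.0000)
o1: d²=17 ≤ ρ²=33; F_rep = 31·(-4,1)/17² = (-0.4291,0.1073)
o2: d²=104 > ρ²=33 → inactive
o3: d²=122 > ρ²=33 → inactive
F = F_att + ΣF_rep = (-1.6791,5.1073)
p' = p + 1/8·F = (-11.2099,3.6384)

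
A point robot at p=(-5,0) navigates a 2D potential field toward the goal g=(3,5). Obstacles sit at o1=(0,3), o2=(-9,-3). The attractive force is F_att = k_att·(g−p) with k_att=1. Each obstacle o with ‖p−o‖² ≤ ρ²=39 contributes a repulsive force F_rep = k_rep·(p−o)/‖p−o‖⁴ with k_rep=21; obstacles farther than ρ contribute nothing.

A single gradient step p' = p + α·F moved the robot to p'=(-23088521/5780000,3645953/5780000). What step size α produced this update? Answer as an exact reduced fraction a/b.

F_att = 1·(g−p) = 1·(8,5) = (8.0000,5.0000)
o1: d²=34 ≤ ρ²=39; F_rep = 21·(-5,-3)/34² = (-0.0908,-0.0545)
o2: d²=25 ≤ ρ²=39; F_rep = 21·(4,3)/25² = (0.1344,0.1008)
F = F_att + ΣF_rep = (8.0436,5.0463)
Δp = p'−p = (1.0054,0.6308); α = Δx/Fx = (5811479/5780000) / (5811479/722500) = 1/8
check: Δy/Fy = (3645953/5780000) / (3645953/722500) = 1/8 ✓

α = 1/8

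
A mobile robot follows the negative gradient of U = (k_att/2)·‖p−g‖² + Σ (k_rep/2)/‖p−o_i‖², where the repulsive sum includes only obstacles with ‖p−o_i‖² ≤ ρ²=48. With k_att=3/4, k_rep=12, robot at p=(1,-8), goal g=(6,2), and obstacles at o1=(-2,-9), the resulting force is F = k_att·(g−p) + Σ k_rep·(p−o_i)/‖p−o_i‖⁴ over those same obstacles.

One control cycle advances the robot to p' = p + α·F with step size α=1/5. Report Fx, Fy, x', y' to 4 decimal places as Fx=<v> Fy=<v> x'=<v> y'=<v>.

Fx=4.1100 Fy=7.6200 x'=1.8220 y'=-6.4760

F_att = 3/4·(g−p) = 3/4·(5,10) = (3.7500,7.5000)
o1: d²=10 ≤ ρ²=48; F_rep = 12·(3,1)/10² = (0.3600,0.1200)
F = F_att + ΣF_rep = (4.1100,7.6200)
p' = p + 1/5·F = (1.8220,-6.4760)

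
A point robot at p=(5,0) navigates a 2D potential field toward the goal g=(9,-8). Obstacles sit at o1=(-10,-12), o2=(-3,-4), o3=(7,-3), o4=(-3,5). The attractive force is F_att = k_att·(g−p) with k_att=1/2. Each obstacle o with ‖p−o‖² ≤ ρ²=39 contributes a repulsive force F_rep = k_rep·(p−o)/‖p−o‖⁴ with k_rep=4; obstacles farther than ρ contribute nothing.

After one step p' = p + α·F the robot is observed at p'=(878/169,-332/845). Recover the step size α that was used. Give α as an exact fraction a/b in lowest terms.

F_att = 1/2·(g−p) = 1/2·(4,-8) = (2.0000,-4.0000)
o1: d²=369 > ρ²=39 → inactive
o2: d²=80 > ρ²=39 → inactive
o3: d²=13 ≤ ρ²=39; F_rep = 4·(-2,3)/13² = (-0.0473,0.0710)
o4: d²=89 > ρ²=39 → inactive
F = F_att + ΣF_rep = (1.9527,-3.9290)
Δp = p'−p = (0.1953,-0.3929); α = Δx/Fx = (33/169) / (330/169) = 1/10
check: Δy/Fy = (-332/845) / (-664/169) = 1/10 ✓

α = 1/10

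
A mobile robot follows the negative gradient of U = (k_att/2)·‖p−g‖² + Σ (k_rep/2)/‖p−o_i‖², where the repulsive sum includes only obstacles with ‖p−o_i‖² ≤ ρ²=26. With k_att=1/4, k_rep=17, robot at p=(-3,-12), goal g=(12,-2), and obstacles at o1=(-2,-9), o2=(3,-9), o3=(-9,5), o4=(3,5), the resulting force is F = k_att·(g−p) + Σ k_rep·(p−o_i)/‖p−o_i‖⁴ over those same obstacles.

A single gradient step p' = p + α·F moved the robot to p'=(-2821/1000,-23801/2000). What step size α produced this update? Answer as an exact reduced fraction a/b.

F_att = 1/4·(g−p) = 1/4·(15,10) = (3.7500,2.5000)
o1: d²=10 ≤ ρ²=26; F_rep = 17·(-1,-3)/10² = (-0.1700,-0.5100)
o2: d²=45 > ρ²=26 → inactive
o3: d²=325 > ρ²=26 → inactive
o4: d²=325 > ρ²=26 → inactive
F = F_att + ΣF_rep = (3.5800,1.9900)
Δp = p'−p = (0.1790,0.0995); α = Δx/Fx = (179/1000) / (179/50) = 1/20
check: Δy/Fy = (199/2000) / (199/100) = 1/20 ✓

α = 1/20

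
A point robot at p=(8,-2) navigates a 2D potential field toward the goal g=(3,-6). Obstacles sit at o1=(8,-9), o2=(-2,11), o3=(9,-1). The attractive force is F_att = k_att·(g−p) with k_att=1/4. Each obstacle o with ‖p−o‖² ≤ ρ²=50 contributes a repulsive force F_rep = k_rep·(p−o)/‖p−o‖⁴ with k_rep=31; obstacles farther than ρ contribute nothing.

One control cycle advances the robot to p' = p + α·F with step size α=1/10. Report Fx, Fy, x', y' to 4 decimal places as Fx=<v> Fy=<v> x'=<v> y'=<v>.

F_att = 1/4·(g−p) = 1/4·(-5,-4) = (-1.2500,-1.0000)
o1: d²=49 ≤ ρ²=50; F_rep = 31·(0,7)/49² = (0.0000,0.0904)
o2: d²=269 > ρ²=50 → inactive
o3: d²=2 ≤ ρ²=50; F_rep = 31·(-1,-1)/2² = (-7.7500,-7.7500)
F = F_att + ΣF_rep = (-9.0000,-8.6596)
p' = p + 1/10·F = (7.1000,-2.8660)

Fx=-9.0000 Fy=-8.6596 x'=7.1000 y'=-2.8660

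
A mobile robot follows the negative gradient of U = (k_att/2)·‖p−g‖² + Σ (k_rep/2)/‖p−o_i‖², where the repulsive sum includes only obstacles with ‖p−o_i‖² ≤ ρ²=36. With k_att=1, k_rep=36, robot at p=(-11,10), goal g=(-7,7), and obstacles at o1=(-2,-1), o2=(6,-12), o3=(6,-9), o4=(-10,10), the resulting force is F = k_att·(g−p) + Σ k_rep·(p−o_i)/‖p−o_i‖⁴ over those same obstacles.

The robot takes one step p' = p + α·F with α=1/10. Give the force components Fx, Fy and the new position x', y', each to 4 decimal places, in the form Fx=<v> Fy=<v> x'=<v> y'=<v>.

F_att = 1·(g−p) = 1·(4,-3) = (4.0000,-3.0000)
o1: d²=202 > ρ²=36 → inactive
o2: d²=773 > ρ²=36 → inactive
o3: d²=650 > ρ²=36 → inactive
o4: d²=1 ≤ ρ²=36; F_rep = 36·(-1,0)/1² = (-36.0000,0.0000)
F = F_att + ΣF_rep = (-32.0000,-3.0000)
p' = p + 1/10·F = (-14.2000,9.7000)

Fx=-32.0000 Fy=-3.0000 x'=-14.2000 y'=9.7000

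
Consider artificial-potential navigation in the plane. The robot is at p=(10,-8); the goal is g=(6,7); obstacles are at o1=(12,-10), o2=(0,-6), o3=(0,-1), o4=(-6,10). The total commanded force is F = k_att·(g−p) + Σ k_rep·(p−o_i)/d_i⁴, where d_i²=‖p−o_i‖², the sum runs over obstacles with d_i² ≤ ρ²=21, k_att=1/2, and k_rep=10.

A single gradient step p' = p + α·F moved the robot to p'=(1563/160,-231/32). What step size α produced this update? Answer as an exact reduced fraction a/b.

F_att = 1/2·(g−p) = 1/2·(-4,15) = (-2.0000,7.5000)
o1: d²=8 ≤ ρ²=21; F_rep = 10·(-2,2)/8² = (-0.3125,0.3125)
o2: d²=104 > ρ²=21 → inactive
o3: d²=149 > ρ²=21 → inactive
o4: d²=580 > ρ²=21 → inactive
F = F_att + ΣF_rep = (-2.3125,7.8125)
Δp = p'−p = (-0.2313,0.7812); α = Δx/Fx = (-37/160) / (-37/16) = 1/10
check: Δy/Fy = (25/32) / (125/16) = 1/10 ✓

α = 1/10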